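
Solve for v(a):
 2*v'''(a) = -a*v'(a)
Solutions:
 v(a) = C1 + Integral(C2*airyai(-2^(2/3)*a/2) + C3*airybi(-2^(2/3)*a/2), a)


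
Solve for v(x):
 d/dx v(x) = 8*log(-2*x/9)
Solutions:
 v(x) = C1 + 8*x*log(-x) + 8*x*(-2*log(3) - 1 + log(2))


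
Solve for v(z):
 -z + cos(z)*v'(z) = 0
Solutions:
 v(z) = C1 + Integral(z/cos(z), z)


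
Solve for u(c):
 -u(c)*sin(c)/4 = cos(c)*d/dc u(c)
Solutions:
 u(c) = C1*cos(c)^(1/4)


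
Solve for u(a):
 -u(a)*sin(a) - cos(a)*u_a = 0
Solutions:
 u(a) = C1*cos(a)


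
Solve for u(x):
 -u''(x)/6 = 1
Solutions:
 u(x) = C1 + C2*x - 3*x^2


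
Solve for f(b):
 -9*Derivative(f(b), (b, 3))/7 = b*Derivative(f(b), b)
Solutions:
 f(b) = C1 + Integral(C2*airyai(-21^(1/3)*b/3) + C3*airybi(-21^(1/3)*b/3), b)


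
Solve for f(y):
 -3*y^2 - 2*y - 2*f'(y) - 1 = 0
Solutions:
 f(y) = C1 - y^3/2 - y^2/2 - y/2


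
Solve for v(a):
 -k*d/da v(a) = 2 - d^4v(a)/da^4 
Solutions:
 v(a) = C1 + C2*exp(a*k^(1/3)) + C3*exp(a*k^(1/3)*(-1 + sqrt(3)*I)/2) + C4*exp(-a*k^(1/3)*(1 + sqrt(3)*I)/2) - 2*a/k


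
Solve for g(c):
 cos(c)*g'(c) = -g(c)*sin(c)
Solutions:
 g(c) = C1*cos(c)


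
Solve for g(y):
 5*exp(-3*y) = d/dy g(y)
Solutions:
 g(y) = C1 - 5*exp(-3*y)/3


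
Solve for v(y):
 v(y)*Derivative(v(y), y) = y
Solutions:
 v(y) = -sqrt(C1 + y^2)
 v(y) = sqrt(C1 + y^2)


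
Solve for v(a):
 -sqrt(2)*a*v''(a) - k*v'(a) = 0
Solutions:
 v(a) = C1 + a^(-sqrt(2)*re(k)/2 + 1)*(C2*sin(sqrt(2)*log(a)*Abs(im(k))/2) + C3*cos(sqrt(2)*log(a)*im(k)/2))


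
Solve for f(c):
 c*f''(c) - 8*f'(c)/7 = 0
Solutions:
 f(c) = C1 + C2*c^(15/7)


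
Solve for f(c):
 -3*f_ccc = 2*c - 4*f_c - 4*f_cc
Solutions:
 f(c) = C1 + C2*exp(-2*c/3) + C3*exp(2*c) + c^2/4 - c/2


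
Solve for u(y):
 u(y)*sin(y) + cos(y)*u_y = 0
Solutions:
 u(y) = C1*cos(y)


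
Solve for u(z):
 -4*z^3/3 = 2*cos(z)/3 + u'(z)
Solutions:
 u(z) = C1 - z^4/3 - 2*sin(z)/3


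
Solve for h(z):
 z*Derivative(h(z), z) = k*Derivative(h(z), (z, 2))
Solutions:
 h(z) = C1 + C2*erf(sqrt(2)*z*sqrt(-1/k)/2)/sqrt(-1/k)


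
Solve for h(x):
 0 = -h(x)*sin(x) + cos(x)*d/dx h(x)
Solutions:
 h(x) = C1/cos(x)


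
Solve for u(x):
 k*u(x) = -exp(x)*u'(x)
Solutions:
 u(x) = C1*exp(k*exp(-x))


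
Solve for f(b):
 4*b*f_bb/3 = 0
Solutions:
 f(b) = C1 + C2*b


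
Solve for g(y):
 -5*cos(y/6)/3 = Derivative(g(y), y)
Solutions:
 g(y) = C1 - 10*sin(y/6)


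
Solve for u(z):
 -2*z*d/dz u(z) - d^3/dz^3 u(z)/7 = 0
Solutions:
 u(z) = C1 + Integral(C2*airyai(-14^(1/3)*z) + C3*airybi(-14^(1/3)*z), z)


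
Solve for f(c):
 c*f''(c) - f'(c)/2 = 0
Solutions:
 f(c) = C1 + C2*c^(3/2)


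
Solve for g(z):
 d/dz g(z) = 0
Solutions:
 g(z) = C1


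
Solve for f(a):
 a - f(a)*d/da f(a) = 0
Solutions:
 f(a) = -sqrt(C1 + a^2)
 f(a) = sqrt(C1 + a^2)


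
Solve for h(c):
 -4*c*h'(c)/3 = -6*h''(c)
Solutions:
 h(c) = C1 + C2*erfi(c/3)


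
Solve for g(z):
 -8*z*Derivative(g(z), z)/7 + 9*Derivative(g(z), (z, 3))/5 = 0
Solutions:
 g(z) = C1 + Integral(C2*airyai(2*735^(1/3)*z/21) + C3*airybi(2*735^(1/3)*z/21), z)


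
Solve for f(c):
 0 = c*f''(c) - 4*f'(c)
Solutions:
 f(c) = C1 + C2*c^5


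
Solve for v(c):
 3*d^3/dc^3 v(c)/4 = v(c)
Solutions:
 v(c) = C3*exp(6^(2/3)*c/3) + (C1*sin(2^(2/3)*3^(1/6)*c/2) + C2*cos(2^(2/3)*3^(1/6)*c/2))*exp(-6^(2/3)*c/6)


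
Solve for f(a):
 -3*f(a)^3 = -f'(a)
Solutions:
 f(a) = -sqrt(2)*sqrt(-1/(C1 + 3*a))/2
 f(a) = sqrt(2)*sqrt(-1/(C1 + 3*a))/2


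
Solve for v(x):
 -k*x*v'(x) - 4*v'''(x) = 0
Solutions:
 v(x) = C1 + Integral(C2*airyai(2^(1/3)*x*(-k)^(1/3)/2) + C3*airybi(2^(1/3)*x*(-k)^(1/3)/2), x)


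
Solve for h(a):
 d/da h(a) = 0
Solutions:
 h(a) = C1


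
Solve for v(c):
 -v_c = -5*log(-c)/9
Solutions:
 v(c) = C1 + 5*c*log(-c)/9 - 5*c/9


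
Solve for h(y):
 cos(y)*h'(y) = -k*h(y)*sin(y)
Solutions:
 h(y) = C1*exp(k*log(cos(y)))


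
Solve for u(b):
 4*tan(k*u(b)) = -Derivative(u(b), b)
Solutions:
 u(b) = Piecewise((-asin(exp(C1*k - 4*b*k))/k + pi/k, Ne(k, 0)), (nan, True))
 u(b) = Piecewise((asin(exp(C1*k - 4*b*k))/k, Ne(k, 0)), (nan, True))


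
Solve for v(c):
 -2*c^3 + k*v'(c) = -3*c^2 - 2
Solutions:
 v(c) = C1 + c^4/(2*k) - c^3/k - 2*c/k


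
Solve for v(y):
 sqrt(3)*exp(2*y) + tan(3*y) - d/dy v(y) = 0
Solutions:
 v(y) = C1 + sqrt(3)*exp(2*y)/2 - log(cos(3*y))/3


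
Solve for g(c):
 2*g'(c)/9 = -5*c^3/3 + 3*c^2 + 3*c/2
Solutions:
 g(c) = C1 - 15*c^4/8 + 9*c^3/2 + 27*c^2/8


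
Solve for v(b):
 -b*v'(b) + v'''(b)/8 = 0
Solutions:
 v(b) = C1 + Integral(C2*airyai(2*b) + C3*airybi(2*b), b)


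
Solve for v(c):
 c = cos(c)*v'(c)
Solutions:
 v(c) = C1 + Integral(c/cos(c), c)


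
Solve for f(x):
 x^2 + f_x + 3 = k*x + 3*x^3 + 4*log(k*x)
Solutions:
 f(x) = C1 + k*x^2/2 + 3*x^4/4 - x^3/3 + 4*x*log(k*x) - 7*x


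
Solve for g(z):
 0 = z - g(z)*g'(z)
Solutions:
 g(z) = -sqrt(C1 + z^2)
 g(z) = sqrt(C1 + z^2)


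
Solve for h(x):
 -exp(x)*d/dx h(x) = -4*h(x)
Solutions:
 h(x) = C1*exp(-4*exp(-x))


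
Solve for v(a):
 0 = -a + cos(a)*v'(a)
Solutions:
 v(a) = C1 + Integral(a/cos(a), a)


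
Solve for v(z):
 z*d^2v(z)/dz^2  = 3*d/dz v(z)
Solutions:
 v(z) = C1 + C2*z^4


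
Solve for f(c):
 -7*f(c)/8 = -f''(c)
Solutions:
 f(c) = C1*exp(-sqrt(14)*c/4) + C2*exp(sqrt(14)*c/4)


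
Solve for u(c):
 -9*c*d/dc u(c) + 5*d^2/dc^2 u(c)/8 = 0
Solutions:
 u(c) = C1 + C2*erfi(6*sqrt(5)*c/5)


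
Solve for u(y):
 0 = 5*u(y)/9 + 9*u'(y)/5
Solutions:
 u(y) = C1*exp(-25*y/81)


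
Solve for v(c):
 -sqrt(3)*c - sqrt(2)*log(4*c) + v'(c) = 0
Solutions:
 v(c) = C1 + sqrt(3)*c^2/2 + sqrt(2)*c*log(c) - sqrt(2)*c + 2*sqrt(2)*c*log(2)


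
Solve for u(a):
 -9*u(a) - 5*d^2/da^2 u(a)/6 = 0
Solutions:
 u(a) = C1*sin(3*sqrt(30)*a/5) + C2*cos(3*sqrt(30)*a/5)


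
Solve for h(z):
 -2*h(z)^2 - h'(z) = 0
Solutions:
 h(z) = 1/(C1 + 2*z)


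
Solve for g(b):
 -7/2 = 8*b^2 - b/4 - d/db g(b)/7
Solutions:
 g(b) = C1 + 56*b^3/3 - 7*b^2/8 + 49*b/2


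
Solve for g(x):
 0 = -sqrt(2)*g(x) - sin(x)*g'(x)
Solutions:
 g(x) = C1*(cos(x) + 1)^(sqrt(2)/2)/(cos(x) - 1)^(sqrt(2)/2)


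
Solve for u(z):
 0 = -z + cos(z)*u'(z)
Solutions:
 u(z) = C1 + Integral(z/cos(z), z)


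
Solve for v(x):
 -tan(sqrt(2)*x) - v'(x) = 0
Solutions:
 v(x) = C1 + sqrt(2)*log(cos(sqrt(2)*x))/2


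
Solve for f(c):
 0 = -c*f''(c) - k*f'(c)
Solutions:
 f(c) = C1 + c^(1 - re(k))*(C2*sin(log(c)*Abs(im(k))) + C3*cos(log(c)*im(k)))


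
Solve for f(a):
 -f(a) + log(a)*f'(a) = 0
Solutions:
 f(a) = C1*exp(li(a))


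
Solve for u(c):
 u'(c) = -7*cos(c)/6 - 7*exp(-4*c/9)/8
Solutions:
 u(c) = C1 - 7*sin(c)/6 + 63*exp(-4*c/9)/32


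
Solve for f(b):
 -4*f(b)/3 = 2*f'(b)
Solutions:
 f(b) = C1*exp(-2*b/3)


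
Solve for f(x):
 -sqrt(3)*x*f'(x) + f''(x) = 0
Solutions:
 f(x) = C1 + C2*erfi(sqrt(2)*3^(1/4)*x/2)


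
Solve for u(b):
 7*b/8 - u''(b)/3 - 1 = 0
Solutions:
 u(b) = C1 + C2*b + 7*b^3/16 - 3*b^2/2


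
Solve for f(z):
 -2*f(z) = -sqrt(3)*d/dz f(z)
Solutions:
 f(z) = C1*exp(2*sqrt(3)*z/3)


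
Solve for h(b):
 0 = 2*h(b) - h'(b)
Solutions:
 h(b) = C1*exp(2*b)


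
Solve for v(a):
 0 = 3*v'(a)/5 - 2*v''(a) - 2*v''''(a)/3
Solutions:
 v(a) = C1 + C2*exp(a*(-50^(1/3)*(9 + sqrt(481))^(1/3) + 10*20^(1/3)/(9 + sqrt(481))^(1/3))/20)*sin(sqrt(3)*a*(10*20^(1/3)/(9 + sqrt(481))^(1/3) + 50^(1/3)*(9 + sqrt(481))^(1/3))/20) + C3*exp(a*(-50^(1/3)*(9 + sqrt(481))^(1/3) + 10*20^(1/3)/(9 + sqrt(481))^(1/3))/20)*cos(sqrt(3)*a*(10*20^(1/3)/(9 + sqrt(481))^(1/3) + 50^(1/3)*(9 + sqrt(481))^(1/3))/20) + C4*exp(a*(-20^(1/3)/(9 + sqrt(481))^(1/3) + 50^(1/3)*(9 + sqrt(481))^(1/3)/10))


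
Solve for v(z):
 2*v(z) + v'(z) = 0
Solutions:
 v(z) = C1*exp(-2*z)


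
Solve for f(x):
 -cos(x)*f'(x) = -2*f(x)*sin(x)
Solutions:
 f(x) = C1/cos(x)^2


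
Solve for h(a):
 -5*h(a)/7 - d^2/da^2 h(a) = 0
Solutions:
 h(a) = C1*sin(sqrt(35)*a/7) + C2*cos(sqrt(35)*a/7)


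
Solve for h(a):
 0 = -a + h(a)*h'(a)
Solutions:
 h(a) = -sqrt(C1 + a^2)
 h(a) = sqrt(C1 + a^2)


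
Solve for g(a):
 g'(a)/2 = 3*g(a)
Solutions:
 g(a) = C1*exp(6*a)


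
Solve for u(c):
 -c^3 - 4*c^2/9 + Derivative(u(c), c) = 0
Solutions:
 u(c) = C1 + c^4/4 + 4*c^3/27


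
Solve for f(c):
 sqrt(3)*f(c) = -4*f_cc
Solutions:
 f(c) = C1*sin(3^(1/4)*c/2) + C2*cos(3^(1/4)*c/2)


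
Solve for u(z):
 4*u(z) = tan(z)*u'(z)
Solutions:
 u(z) = C1*sin(z)^4


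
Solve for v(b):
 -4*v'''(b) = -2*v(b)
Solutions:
 v(b) = C3*exp(2^(2/3)*b/2) + (C1*sin(2^(2/3)*sqrt(3)*b/4) + C2*cos(2^(2/3)*sqrt(3)*b/4))*exp(-2^(2/3)*b/4)


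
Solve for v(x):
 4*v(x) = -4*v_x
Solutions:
 v(x) = C1*exp(-x)


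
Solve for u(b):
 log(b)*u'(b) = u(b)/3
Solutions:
 u(b) = C1*exp(li(b)/3)


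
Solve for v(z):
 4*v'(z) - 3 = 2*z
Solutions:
 v(z) = C1 + z^2/4 + 3*z/4


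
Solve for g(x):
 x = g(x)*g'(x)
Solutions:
 g(x) = -sqrt(C1 + x^2)
 g(x) = sqrt(C1 + x^2)


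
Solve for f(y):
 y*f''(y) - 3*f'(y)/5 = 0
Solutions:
 f(y) = C1 + C2*y^(8/5)


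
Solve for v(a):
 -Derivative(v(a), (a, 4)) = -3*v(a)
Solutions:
 v(a) = C1*exp(-3^(1/4)*a) + C2*exp(3^(1/4)*a) + C3*sin(3^(1/4)*a) + C4*cos(3^(1/4)*a)


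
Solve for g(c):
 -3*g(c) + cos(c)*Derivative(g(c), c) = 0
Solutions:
 g(c) = C1*(sin(c) + 1)^(3/2)/(sin(c) - 1)^(3/2)


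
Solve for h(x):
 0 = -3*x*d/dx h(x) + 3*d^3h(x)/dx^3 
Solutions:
 h(x) = C1 + Integral(C2*airyai(x) + C3*airybi(x), x)


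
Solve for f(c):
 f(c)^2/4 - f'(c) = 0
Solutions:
 f(c) = -4/(C1 + c)


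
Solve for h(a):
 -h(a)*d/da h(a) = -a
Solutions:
 h(a) = -sqrt(C1 + a^2)
 h(a) = sqrt(C1 + a^2)


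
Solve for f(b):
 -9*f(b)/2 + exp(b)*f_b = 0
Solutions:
 f(b) = C1*exp(-9*exp(-b)/2)


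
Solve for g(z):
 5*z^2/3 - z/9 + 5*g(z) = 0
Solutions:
 g(z) = z*(1 - 15*z)/45


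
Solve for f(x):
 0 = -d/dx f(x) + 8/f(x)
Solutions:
 f(x) = -sqrt(C1 + 16*x)
 f(x) = sqrt(C1 + 16*x)


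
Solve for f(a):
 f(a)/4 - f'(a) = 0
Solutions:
 f(a) = C1*exp(a/4)


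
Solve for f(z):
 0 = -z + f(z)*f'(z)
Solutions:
 f(z) = -sqrt(C1 + z^2)
 f(z) = sqrt(C1 + z^2)


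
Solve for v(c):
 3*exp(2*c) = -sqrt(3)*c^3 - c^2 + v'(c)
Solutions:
 v(c) = C1 + sqrt(3)*c^4/4 + c^3/3 + 3*exp(2*c)/2


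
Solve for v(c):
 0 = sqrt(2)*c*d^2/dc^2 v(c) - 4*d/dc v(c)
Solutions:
 v(c) = C1 + C2*c^(1 + 2*sqrt(2))


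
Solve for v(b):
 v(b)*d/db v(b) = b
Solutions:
 v(b) = -sqrt(C1 + b^2)
 v(b) = sqrt(C1 + b^2)


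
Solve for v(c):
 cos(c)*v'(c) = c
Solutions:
 v(c) = C1 + Integral(c/cos(c), c)


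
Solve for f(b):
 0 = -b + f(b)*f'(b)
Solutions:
 f(b) = -sqrt(C1 + b^2)
 f(b) = sqrt(C1 + b^2)


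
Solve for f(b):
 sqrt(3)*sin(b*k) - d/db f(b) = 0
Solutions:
 f(b) = C1 - sqrt(3)*cos(b*k)/k


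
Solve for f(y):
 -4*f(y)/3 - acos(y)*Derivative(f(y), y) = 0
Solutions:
 f(y) = C1*exp(-4*Integral(1/acos(y), y)/3)


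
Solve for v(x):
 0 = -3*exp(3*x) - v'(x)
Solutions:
 v(x) = C1 - exp(3*x)


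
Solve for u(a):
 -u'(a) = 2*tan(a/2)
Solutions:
 u(a) = C1 + 4*log(cos(a/2))


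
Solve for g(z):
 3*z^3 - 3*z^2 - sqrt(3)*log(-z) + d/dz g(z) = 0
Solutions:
 g(z) = C1 - 3*z^4/4 + z^3 + sqrt(3)*z*log(-z) - sqrt(3)*z


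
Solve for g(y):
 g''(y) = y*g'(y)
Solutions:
 g(y) = C1 + C2*erfi(sqrt(2)*y/2)


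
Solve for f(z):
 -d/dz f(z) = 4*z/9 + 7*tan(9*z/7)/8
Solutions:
 f(z) = C1 - 2*z^2/9 + 49*log(cos(9*z/7))/72


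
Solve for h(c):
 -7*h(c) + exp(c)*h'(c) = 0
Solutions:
 h(c) = C1*exp(-7*exp(-c))


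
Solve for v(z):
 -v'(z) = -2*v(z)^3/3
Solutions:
 v(z) = -sqrt(6)*sqrt(-1/(C1 + 2*z))/2
 v(z) = sqrt(6)*sqrt(-1/(C1 + 2*z))/2


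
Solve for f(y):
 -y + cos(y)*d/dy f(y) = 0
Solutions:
 f(y) = C1 + Integral(y/cos(y), y)


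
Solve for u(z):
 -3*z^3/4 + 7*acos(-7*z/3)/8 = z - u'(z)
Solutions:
 u(z) = C1 + 3*z^4/16 + z^2/2 - 7*z*acos(-7*z/3)/8 - sqrt(9 - 49*z^2)/8


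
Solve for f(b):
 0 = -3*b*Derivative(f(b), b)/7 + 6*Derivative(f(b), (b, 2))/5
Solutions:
 f(b) = C1 + C2*erfi(sqrt(35)*b/14)


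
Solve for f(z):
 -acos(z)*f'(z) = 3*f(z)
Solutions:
 f(z) = C1*exp(-3*Integral(1/acos(z), z))


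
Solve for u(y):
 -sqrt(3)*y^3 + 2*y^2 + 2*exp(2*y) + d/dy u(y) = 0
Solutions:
 u(y) = C1 + sqrt(3)*y^4/4 - 2*y^3/3 - exp(2*y)


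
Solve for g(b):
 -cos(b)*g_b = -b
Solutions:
 g(b) = C1 + Integral(b/cos(b), b)


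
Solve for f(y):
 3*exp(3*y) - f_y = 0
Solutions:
 f(y) = C1 + exp(3*y)


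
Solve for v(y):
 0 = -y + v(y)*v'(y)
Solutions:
 v(y) = -sqrt(C1 + y^2)
 v(y) = sqrt(C1 + y^2)


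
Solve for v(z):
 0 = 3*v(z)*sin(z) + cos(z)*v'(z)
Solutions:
 v(z) = C1*cos(z)^3


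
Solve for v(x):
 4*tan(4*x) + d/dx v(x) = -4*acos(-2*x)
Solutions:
 v(x) = C1 - 4*x*acos(-2*x) - 2*sqrt(1 - 4*x^2) + log(cos(4*x))


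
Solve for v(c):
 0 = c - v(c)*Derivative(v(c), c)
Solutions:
 v(c) = -sqrt(C1 + c^2)
 v(c) = sqrt(C1 + c^2)


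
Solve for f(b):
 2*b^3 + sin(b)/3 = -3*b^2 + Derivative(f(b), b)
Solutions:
 f(b) = C1 + b^4/2 + b^3 - cos(b)/3


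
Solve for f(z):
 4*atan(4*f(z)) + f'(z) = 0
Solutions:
 Integral(1/atan(4*_y), (_y, f(z))) = C1 - 4*z


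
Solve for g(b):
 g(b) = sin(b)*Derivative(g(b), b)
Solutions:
 g(b) = C1*sqrt(cos(b) - 1)/sqrt(cos(b) + 1)


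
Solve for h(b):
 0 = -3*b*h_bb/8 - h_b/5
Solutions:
 h(b) = C1 + C2*b^(7/15)


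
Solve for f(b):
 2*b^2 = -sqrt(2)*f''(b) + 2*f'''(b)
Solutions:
 f(b) = C1 + C2*b + C3*exp(sqrt(2)*b/2) - sqrt(2)*b^4/12 - 2*b^3/3 - 2*sqrt(2)*b^2


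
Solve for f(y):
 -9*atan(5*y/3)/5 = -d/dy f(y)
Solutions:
 f(y) = C1 + 9*y*atan(5*y/3)/5 - 27*log(25*y^2 + 9)/50


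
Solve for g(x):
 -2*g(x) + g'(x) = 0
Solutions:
 g(x) = C1*exp(2*x)


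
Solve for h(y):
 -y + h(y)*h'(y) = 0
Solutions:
 h(y) = -sqrt(C1 + y^2)
 h(y) = sqrt(C1 + y^2)


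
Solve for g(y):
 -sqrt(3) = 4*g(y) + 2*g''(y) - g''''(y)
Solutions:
 g(y) = C1*exp(-y*sqrt(1 + sqrt(5))) + C2*exp(y*sqrt(1 + sqrt(5))) + C3*sin(y*sqrt(-1 + sqrt(5))) + C4*cos(y*sqrt(-1 + sqrt(5))) - sqrt(3)/4


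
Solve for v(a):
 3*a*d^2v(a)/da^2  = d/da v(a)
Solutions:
 v(a) = C1 + C2*a^(4/3)


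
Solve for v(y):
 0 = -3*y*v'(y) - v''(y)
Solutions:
 v(y) = C1 + C2*erf(sqrt(6)*y/2)


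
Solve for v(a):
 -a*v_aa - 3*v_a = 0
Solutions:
 v(a) = C1 + C2/a^2


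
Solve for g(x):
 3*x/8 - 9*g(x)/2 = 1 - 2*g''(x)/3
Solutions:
 g(x) = C1*exp(-3*sqrt(3)*x/2) + C2*exp(3*sqrt(3)*x/2) + x/12 - 2/9


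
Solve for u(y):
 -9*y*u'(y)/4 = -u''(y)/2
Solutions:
 u(y) = C1 + C2*erfi(3*y/2)


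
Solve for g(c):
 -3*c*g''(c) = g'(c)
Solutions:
 g(c) = C1 + C2*c^(2/3)


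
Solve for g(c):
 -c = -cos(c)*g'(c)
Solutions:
 g(c) = C1 + Integral(c/cos(c), c)


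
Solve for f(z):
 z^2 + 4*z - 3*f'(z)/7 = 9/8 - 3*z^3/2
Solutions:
 f(z) = C1 + 7*z^4/8 + 7*z^3/9 + 14*z^2/3 - 21*z/8


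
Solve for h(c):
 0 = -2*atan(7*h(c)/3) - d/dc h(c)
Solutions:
 Integral(1/atan(7*_y/3), (_y, h(c))) = C1 - 2*c


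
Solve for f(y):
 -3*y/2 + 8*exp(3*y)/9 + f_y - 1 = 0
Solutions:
 f(y) = C1 + 3*y^2/4 + y - 8*exp(3*y)/27


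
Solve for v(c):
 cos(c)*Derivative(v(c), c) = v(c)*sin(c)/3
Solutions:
 v(c) = C1/cos(c)^(1/3)


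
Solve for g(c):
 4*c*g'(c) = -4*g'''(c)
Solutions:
 g(c) = C1 + Integral(C2*airyai(-c) + C3*airybi(-c), c)


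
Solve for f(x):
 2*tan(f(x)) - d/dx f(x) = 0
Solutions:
 f(x) = pi - asin(C1*exp(2*x))
 f(x) = asin(C1*exp(2*x))


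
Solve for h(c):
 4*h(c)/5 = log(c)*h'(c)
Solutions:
 h(c) = C1*exp(4*li(c)/5)


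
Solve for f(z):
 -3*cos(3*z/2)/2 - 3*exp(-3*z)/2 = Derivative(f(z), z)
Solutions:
 f(z) = C1 - sin(3*z/2) + exp(-3*z)/2


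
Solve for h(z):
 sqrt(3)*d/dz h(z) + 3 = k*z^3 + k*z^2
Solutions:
 h(z) = C1 + sqrt(3)*k*z^4/12 + sqrt(3)*k*z^3/9 - sqrt(3)*z


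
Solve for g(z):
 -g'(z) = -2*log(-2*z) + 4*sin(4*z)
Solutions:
 g(z) = C1 + 2*z*log(-z) - 2*z + 2*z*log(2) + cos(4*z)


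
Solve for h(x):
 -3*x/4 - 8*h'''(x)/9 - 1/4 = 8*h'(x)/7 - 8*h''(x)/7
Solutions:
 h(x) = C1 - 21*x^2/64 - 7*x/8 + (C2*sin(3*sqrt(19)*x/14) + C3*cos(3*sqrt(19)*x/14))*exp(9*x/14)


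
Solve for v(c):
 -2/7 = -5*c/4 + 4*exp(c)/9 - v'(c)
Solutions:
 v(c) = C1 - 5*c^2/8 + 2*c/7 + 4*exp(c)/9


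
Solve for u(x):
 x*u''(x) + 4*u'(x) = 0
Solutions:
 u(x) = C1 + C2/x^3


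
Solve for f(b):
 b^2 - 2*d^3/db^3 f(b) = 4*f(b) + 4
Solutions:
 f(b) = C3*exp(-2^(1/3)*b) + b^2/4 + (C1*sin(2^(1/3)*sqrt(3)*b/2) + C2*cos(2^(1/3)*sqrt(3)*b/2))*exp(2^(1/3)*b/2) - 1


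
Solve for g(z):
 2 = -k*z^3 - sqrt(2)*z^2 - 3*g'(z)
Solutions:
 g(z) = C1 - k*z^4/12 - sqrt(2)*z^3/9 - 2*z/3


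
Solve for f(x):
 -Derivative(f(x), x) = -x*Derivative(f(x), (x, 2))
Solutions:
 f(x) = C1 + C2*x^2


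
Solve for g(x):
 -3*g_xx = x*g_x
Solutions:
 g(x) = C1 + C2*erf(sqrt(6)*x/6)


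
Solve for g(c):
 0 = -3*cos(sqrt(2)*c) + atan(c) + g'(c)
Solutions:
 g(c) = C1 - c*atan(c) + log(c^2 + 1)/2 + 3*sqrt(2)*sin(sqrt(2)*c)/2


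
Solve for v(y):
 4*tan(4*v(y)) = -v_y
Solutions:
 v(y) = -asin(C1*exp(-16*y))/4 + pi/4
 v(y) = asin(C1*exp(-16*y))/4


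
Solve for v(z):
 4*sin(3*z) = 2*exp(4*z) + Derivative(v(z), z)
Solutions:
 v(z) = C1 - exp(4*z)/2 - 4*cos(3*z)/3


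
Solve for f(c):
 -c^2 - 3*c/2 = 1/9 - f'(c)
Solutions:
 f(c) = C1 + c^3/3 + 3*c^2/4 + c/9


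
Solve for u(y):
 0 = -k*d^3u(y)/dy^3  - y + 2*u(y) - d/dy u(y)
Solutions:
 u(y) = C1*exp(y*(3^(1/3)*(sqrt(3)*sqrt((27 + 1/k)/k^2) - 9/k)^(1/3)/6 - 3^(5/6)*I*(sqrt(3)*sqrt((27 + 1/k)/k^2) - 9/k)^(1/3)/6 + 2/(k*(-3^(1/3) + 3^(5/6)*I)*(sqrt(3)*sqrt((27 + 1/k)/k^2) - 9/k)^(1/3)))) + C2*exp(y*(3^(1/3)*(sqrt(3)*sqrt((27 + 1/k)/k^2) - 9/k)^(1/3)/6 + 3^(5/6)*I*(sqrt(3)*sqrt((27 + 1/k)/k^2) - 9/k)^(1/3)/6 - 2/(k*(3^(1/3) + 3^(5/6)*I)*(sqrt(3)*sqrt((27 + 1/k)/k^2) - 9/k)^(1/3)))) + C3*exp(3^(1/3)*y*(-(sqrt(3)*sqrt((27 + 1/k)/k^2) - 9/k)^(1/3) + 3^(1/3)/(k*(sqrt(3)*sqrt((27 + 1/k)/k^2) - 9/k)^(1/3)))/3) + y/2 + 1/4


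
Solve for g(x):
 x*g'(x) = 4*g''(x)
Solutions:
 g(x) = C1 + C2*erfi(sqrt(2)*x/4)


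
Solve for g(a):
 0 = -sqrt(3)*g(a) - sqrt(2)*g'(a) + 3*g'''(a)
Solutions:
 g(a) = C1*exp(-a*(2*2^(5/6)/(sqrt(243 - 8*sqrt(2)) + 9*sqrt(3))^(1/3) + 2^(2/3)*(sqrt(243 - 8*sqrt(2)) + 9*sqrt(3))^(1/3))/12)*sin(sqrt(3)*a*(-2*2^(5/6)/(sqrt(243 - 8*sqrt(2)) + 9*sqrt(3))^(1/3) + 2^(2/3)*(sqrt(243 - 8*sqrt(2)) + 9*sqrt(3))^(1/3))/12) + C2*exp(-a*(2*2^(5/6)/(sqrt(243 - 8*sqrt(2)) + 9*sqrt(3))^(1/3) + 2^(2/3)*(sqrt(243 - 8*sqrt(2)) + 9*sqrt(3))^(1/3))/12)*cos(sqrt(3)*a*(-2*2^(5/6)/(sqrt(243 - 8*sqrt(2)) + 9*sqrt(3))^(1/3) + 2^(2/3)*(sqrt(243 - 8*sqrt(2)) + 9*sqrt(3))^(1/3))/12) + C3*exp(a*(2*2^(5/6)/(sqrt(243 - 8*sqrt(2)) + 9*sqrt(3))^(1/3) + 2^(2/3)*(sqrt(243 - 8*sqrt(2)) + 9*sqrt(3))^(1/3))/6)


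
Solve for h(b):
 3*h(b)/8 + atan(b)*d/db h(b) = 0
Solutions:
 h(b) = C1*exp(-3*Integral(1/atan(b), b)/8)


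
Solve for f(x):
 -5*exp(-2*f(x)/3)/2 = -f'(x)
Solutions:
 f(x) = 3*log(-sqrt(C1 + 5*x)) - 3*log(3)/2
 f(x) = 3*log(C1 + 5*x)/2 - 3*log(3)/2


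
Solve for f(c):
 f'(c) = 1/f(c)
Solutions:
 f(c) = -sqrt(C1 + 2*c)
 f(c) = sqrt(C1 + 2*c)


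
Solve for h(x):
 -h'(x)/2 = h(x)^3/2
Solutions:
 h(x) = -sqrt(2)*sqrt(-1/(C1 - x))/2
 h(x) = sqrt(2)*sqrt(-1/(C1 - x))/2


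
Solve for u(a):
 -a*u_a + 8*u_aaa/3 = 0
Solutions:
 u(a) = C1 + Integral(C2*airyai(3^(1/3)*a/2) + C3*airybi(3^(1/3)*a/2), a)


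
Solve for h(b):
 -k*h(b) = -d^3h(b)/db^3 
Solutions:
 h(b) = C1*exp(b*k^(1/3)) + C2*exp(b*k^(1/3)*(-1 + sqrt(3)*I)/2) + C3*exp(-b*k^(1/3)*(1 + sqrt(3)*I)/2)


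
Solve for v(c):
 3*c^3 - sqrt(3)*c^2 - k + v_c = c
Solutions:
 v(c) = C1 - 3*c^4/4 + sqrt(3)*c^3/3 + c^2/2 + c*k


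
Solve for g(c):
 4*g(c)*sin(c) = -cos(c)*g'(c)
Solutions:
 g(c) = C1*cos(c)^4


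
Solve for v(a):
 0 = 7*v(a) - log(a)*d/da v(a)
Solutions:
 v(a) = C1*exp(7*li(a))


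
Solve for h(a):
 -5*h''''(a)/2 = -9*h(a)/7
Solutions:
 h(a) = C1*exp(-2^(1/4)*sqrt(3)*35^(3/4)*a/35) + C2*exp(2^(1/4)*sqrt(3)*35^(3/4)*a/35) + C3*sin(2^(1/4)*sqrt(3)*35^(3/4)*a/35) + C4*cos(2^(1/4)*sqrt(3)*35^(3/4)*a/35)


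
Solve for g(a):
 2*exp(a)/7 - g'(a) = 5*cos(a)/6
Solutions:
 g(a) = C1 + 2*exp(a)/7 - 5*sin(a)/6


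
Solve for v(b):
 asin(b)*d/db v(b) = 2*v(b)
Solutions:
 v(b) = C1*exp(2*Integral(1/asin(b), b))


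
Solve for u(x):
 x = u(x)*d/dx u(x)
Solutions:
 u(x) = -sqrt(C1 + x^2)
 u(x) = sqrt(C1 + x^2)


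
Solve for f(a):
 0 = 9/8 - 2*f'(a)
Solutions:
 f(a) = C1 + 9*a/16


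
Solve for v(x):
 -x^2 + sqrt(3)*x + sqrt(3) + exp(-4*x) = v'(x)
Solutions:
 v(x) = C1 - x^3/3 + sqrt(3)*x^2/2 + sqrt(3)*x - exp(-4*x)/4


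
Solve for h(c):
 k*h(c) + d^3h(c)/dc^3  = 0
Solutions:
 h(c) = C1*exp(c*(-k)^(1/3)) + C2*exp(c*(-k)^(1/3)*(-1 + sqrt(3)*I)/2) + C3*exp(-c*(-k)^(1/3)*(1 + sqrt(3)*I)/2)


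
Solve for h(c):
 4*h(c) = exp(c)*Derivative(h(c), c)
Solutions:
 h(c) = C1*exp(-4*exp(-c))


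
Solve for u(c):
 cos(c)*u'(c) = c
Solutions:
 u(c) = C1 + Integral(c/cos(c), c)


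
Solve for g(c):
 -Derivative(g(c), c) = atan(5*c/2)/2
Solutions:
 g(c) = C1 - c*atan(5*c/2)/2 + log(25*c^2 + 4)/10


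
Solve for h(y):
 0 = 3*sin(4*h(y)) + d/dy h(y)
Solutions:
 h(y) = -acos((-C1 - exp(24*y))/(C1 - exp(24*y)))/4 + pi/2
 h(y) = acos((-C1 - exp(24*y))/(C1 - exp(24*y)))/4


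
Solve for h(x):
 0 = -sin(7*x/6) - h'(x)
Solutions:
 h(x) = C1 + 6*cos(7*x/6)/7


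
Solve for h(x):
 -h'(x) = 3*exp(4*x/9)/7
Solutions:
 h(x) = C1 - 27*exp(4*x/9)/28


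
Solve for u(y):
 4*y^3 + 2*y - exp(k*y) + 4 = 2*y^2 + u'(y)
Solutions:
 u(y) = C1 + y^4 - 2*y^3/3 + y^2 + 4*y - exp(k*y)/k


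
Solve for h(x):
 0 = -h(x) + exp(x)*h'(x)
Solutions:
 h(x) = C1*exp(-exp(-x))


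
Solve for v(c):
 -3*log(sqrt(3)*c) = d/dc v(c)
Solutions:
 v(c) = C1 - 3*c*log(c) - 3*c*log(3)/2 + 3*c


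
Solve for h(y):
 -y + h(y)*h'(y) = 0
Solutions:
 h(y) = -sqrt(C1 + y^2)
 h(y) = sqrt(C1 + y^2)


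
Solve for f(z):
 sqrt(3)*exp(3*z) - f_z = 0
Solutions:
 f(z) = C1 + sqrt(3)*exp(3*z)/3


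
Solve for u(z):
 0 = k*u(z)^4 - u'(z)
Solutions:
 u(z) = (-1/(C1 + 3*k*z))^(1/3)
 u(z) = (-1/(C1 + k*z))^(1/3)*(-3^(2/3) - 3*3^(1/6)*I)/6
 u(z) = (-1/(C1 + k*z))^(1/3)*(-3^(2/3) + 3*3^(1/6)*I)/6


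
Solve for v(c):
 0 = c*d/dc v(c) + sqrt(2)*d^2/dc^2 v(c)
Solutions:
 v(c) = C1 + C2*erf(2^(1/4)*c/2)


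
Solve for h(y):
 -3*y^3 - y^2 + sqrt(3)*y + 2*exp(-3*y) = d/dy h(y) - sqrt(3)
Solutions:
 h(y) = C1 - 3*y^4/4 - y^3/3 + sqrt(3)*y^2/2 + sqrt(3)*y - 2*exp(-3*y)/3


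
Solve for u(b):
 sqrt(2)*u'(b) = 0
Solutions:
 u(b) = C1


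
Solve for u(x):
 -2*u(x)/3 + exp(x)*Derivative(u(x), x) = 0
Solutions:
 u(x) = C1*exp(-2*exp(-x)/3)


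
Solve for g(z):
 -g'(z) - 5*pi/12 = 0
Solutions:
 g(z) = C1 - 5*pi*z/12


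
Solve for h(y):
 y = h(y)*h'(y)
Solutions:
 h(y) = -sqrt(C1 + y^2)
 h(y) = sqrt(C1 + y^2)


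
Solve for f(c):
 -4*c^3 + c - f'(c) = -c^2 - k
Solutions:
 f(c) = C1 - c^4 + c^3/3 + c^2/2 + c*k


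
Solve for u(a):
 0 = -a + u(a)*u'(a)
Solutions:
 u(a) = -sqrt(C1 + a^2)
 u(a) = sqrt(C1 + a^2)


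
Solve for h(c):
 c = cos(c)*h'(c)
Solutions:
 h(c) = C1 + Integral(c/cos(c), c)


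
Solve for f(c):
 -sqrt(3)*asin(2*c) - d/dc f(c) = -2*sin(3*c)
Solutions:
 f(c) = C1 - sqrt(3)*(c*asin(2*c) + sqrt(1 - 4*c^2)/2) - 2*cos(3*c)/3


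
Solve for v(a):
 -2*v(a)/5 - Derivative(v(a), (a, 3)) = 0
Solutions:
 v(a) = C3*exp(-2^(1/3)*5^(2/3)*a/5) + (C1*sin(2^(1/3)*sqrt(3)*5^(2/3)*a/10) + C2*cos(2^(1/3)*sqrt(3)*5^(2/3)*a/10))*exp(2^(1/3)*5^(2/3)*a/10)


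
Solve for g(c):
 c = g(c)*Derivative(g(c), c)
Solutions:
 g(c) = -sqrt(C1 + c^2)
 g(c) = sqrt(C1 + c^2)


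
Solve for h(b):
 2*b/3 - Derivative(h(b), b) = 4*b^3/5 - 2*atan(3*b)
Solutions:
 h(b) = C1 - b^4/5 + b^2/3 + 2*b*atan(3*b) - log(9*b^2 + 1)/3


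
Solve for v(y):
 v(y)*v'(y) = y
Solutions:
 v(y) = -sqrt(C1 + y^2)
 v(y) = sqrt(C1 + y^2)


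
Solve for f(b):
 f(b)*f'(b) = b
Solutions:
 f(b) = -sqrt(C1 + b^2)
 f(b) = sqrt(C1 + b^2)


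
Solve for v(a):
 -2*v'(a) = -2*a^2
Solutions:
 v(a) = C1 + a^3/3


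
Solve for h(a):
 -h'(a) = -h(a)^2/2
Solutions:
 h(a) = -2/(C1 + a)


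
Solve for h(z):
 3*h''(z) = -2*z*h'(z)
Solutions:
 h(z) = C1 + C2*erf(sqrt(3)*z/3)


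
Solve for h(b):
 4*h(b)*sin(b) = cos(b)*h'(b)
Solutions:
 h(b) = C1/cos(b)^4


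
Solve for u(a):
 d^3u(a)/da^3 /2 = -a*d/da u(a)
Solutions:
 u(a) = C1 + Integral(C2*airyai(-2^(1/3)*a) + C3*airybi(-2^(1/3)*a), a)


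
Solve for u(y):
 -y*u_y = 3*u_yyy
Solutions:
 u(y) = C1 + Integral(C2*airyai(-3^(2/3)*y/3) + C3*airybi(-3^(2/3)*y/3), y)


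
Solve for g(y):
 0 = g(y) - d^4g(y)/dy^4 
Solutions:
 g(y) = C1*exp(-y) + C2*exp(y) + C3*sin(y) + C4*cos(y)


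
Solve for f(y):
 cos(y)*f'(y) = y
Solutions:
 f(y) = C1 + Integral(y/cos(y), y)


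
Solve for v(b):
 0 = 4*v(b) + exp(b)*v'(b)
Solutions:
 v(b) = C1*exp(4*exp(-b))


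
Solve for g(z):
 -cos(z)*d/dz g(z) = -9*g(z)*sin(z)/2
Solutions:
 g(z) = C1/cos(z)^(9/2)


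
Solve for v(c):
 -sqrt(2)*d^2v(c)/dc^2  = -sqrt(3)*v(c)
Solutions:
 v(c) = C1*exp(-2^(3/4)*3^(1/4)*c/2) + C2*exp(2^(3/4)*3^(1/4)*c/2)


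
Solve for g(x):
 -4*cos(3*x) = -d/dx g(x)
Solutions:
 g(x) = C1 + 4*sin(3*x)/3


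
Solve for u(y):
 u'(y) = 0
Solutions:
 u(y) = C1


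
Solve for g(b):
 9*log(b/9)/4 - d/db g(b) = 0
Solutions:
 g(b) = C1 + 9*b*log(b)/4 - 9*b*log(3)/2 - 9*b/4


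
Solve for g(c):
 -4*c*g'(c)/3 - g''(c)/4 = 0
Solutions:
 g(c) = C1 + C2*erf(2*sqrt(6)*c/3)


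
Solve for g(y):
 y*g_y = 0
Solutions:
 g(y) = C1


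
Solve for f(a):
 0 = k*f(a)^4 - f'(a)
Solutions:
 f(a) = (-1/(C1 + 3*a*k))^(1/3)
 f(a) = (-1/(C1 + a*k))^(1/3)*(-3^(2/3) - 3*3^(1/6)*I)/6
 f(a) = (-1/(C1 + a*k))^(1/3)*(-3^(2/3) + 3*3^(1/6)*I)/6


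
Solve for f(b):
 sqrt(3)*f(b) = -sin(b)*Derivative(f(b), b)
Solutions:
 f(b) = C1*(cos(b) + 1)^(sqrt(3)/2)/(cos(b) - 1)^(sqrt(3)/2)


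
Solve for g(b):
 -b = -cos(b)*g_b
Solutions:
 g(b) = C1 + Integral(b/cos(b), b)


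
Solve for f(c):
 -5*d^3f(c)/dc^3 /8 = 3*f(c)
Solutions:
 f(c) = C3*exp(-2*3^(1/3)*5^(2/3)*c/5) + (C1*sin(3^(5/6)*5^(2/3)*c/5) + C2*cos(3^(5/6)*5^(2/3)*c/5))*exp(3^(1/3)*5^(2/3)*c/5)


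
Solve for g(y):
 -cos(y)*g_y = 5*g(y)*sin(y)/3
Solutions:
 g(y) = C1*cos(y)^(5/3)


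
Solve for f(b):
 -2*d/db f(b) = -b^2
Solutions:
 f(b) = C1 + b^3/6


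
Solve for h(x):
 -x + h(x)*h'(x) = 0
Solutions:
 h(x) = -sqrt(C1 + x^2)
 h(x) = sqrt(C1 + x^2)


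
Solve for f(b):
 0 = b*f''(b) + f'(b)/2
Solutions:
 f(b) = C1 + C2*sqrt(b)


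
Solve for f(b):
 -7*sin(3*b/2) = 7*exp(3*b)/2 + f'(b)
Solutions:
 f(b) = C1 - 7*exp(3*b)/6 + 14*cos(3*b/2)/3


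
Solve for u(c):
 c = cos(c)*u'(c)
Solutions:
 u(c) = C1 + Integral(c/cos(c), c)


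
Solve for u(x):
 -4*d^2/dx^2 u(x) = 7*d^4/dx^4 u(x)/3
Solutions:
 u(x) = C1 + C2*x + C3*sin(2*sqrt(21)*x/7) + C4*cos(2*sqrt(21)*x/7)


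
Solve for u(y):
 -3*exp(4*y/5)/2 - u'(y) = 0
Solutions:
 u(y) = C1 - 15*exp(4*y/5)/8


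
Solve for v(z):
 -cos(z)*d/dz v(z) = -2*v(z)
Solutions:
 v(z) = C1*(sin(z) + 1)/(sin(z) - 1)


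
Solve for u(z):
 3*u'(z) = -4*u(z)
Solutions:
 u(z) = C1*exp(-4*z/3)


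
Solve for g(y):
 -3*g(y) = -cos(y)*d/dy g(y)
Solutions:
 g(y) = C1*(sin(y) + 1)^(3/2)/(sin(y) - 1)^(3/2)


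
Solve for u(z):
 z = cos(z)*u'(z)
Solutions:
 u(z) = C1 + Integral(z/cos(z), z)


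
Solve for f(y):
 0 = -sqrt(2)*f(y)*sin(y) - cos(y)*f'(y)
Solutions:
 f(y) = C1*cos(y)^(sqrt(2))


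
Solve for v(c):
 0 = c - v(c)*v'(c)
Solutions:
 v(c) = -sqrt(C1 + c^2)
 v(c) = sqrt(C1 + c^2)


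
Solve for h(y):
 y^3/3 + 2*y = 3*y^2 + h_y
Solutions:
 h(y) = C1 + y^4/12 - y^3 + y^2


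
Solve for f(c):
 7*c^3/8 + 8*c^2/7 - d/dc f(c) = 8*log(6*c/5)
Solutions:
 f(c) = C1 + 7*c^4/32 + 8*c^3/21 - 8*c*log(c) - 8*c*log(6) + 8*c + 8*c*log(5)


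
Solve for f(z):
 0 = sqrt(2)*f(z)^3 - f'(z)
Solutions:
 f(z) = -sqrt(2)*sqrt(-1/(C1 + sqrt(2)*z))/2
 f(z) = sqrt(2)*sqrt(-1/(C1 + sqrt(2)*z))/2


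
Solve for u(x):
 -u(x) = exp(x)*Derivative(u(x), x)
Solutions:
 u(x) = C1*exp(exp(-x))


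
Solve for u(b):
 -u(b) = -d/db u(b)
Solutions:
 u(b) = C1*exp(b)


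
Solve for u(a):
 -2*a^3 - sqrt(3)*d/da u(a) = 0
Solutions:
 u(a) = C1 - sqrt(3)*a^4/6


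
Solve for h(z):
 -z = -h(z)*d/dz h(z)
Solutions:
 h(z) = -sqrt(C1 + z^2)
 h(z) = sqrt(C1 + z^2)


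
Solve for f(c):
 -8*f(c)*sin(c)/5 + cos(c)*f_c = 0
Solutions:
 f(c) = C1/cos(c)^(8/5)


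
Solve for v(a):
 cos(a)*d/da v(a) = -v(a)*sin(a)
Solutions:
 v(a) = C1*cos(a)


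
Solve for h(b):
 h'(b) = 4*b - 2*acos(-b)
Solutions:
 h(b) = C1 + 2*b^2 - 2*b*acos(-b) - 2*sqrt(1 - b^2)


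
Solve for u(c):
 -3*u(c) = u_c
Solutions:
 u(c) = C1*exp(-3*c)


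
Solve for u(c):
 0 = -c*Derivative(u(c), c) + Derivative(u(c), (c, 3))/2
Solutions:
 u(c) = C1 + Integral(C2*airyai(2^(1/3)*c) + C3*airybi(2^(1/3)*c), c)


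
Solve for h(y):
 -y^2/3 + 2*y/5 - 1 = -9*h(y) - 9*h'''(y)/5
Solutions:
 h(y) = C3*exp(-5^(1/3)*y) + y^2/27 - 2*y/45 + (C1*sin(sqrt(3)*5^(1/3)*y/2) + C2*cos(sqrt(3)*5^(1/3)*y/2))*exp(5^(1/3)*y/2) + 1/9


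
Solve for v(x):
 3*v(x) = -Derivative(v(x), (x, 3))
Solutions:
 v(x) = C3*exp(-3^(1/3)*x) + (C1*sin(3^(5/6)*x/2) + C2*cos(3^(5/6)*x/2))*exp(3^(1/3)*x/2)


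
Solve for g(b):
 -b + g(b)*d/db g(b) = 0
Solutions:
 g(b) = -sqrt(C1 + b^2)
 g(b) = sqrt(C1 + b^2)


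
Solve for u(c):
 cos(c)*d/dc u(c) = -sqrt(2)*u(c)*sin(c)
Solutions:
 u(c) = C1*cos(c)^(sqrt(2))


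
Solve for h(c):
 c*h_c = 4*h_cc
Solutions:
 h(c) = C1 + C2*erfi(sqrt(2)*c/4)


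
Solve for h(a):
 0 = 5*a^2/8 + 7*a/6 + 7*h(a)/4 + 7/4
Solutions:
 h(a) = -5*a^2/14 - 2*a/3 - 1


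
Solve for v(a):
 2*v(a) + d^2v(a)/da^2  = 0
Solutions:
 v(a) = C1*sin(sqrt(2)*a) + C2*cos(sqrt(2)*a)


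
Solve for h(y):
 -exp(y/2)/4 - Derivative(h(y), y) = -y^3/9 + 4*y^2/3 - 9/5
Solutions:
 h(y) = C1 + y^4/36 - 4*y^3/9 + 9*y/5 - exp(y/2)/2


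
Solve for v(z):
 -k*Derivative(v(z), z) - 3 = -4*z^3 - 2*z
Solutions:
 v(z) = C1 + z^4/k + z^2/k - 3*z/k


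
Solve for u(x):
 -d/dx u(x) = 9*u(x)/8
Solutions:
 u(x) = C1*exp(-9*x/8)


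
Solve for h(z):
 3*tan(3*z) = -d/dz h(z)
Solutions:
 h(z) = C1 + log(cos(3*z))


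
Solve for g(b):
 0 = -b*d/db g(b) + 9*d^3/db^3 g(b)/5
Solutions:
 g(b) = C1 + Integral(C2*airyai(15^(1/3)*b/3) + C3*airybi(15^(1/3)*b/3), b)


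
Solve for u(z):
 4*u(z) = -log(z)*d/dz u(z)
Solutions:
 u(z) = C1*exp(-4*li(z))


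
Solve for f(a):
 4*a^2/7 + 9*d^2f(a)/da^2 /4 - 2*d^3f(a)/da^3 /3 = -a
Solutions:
 f(a) = C1 + C2*a + C3*exp(27*a/8) - 4*a^4/189 - 506*a^3/5103 - 4048*a^2/45927


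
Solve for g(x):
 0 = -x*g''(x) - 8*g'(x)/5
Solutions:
 g(x) = C1 + C2/x^(3/5)


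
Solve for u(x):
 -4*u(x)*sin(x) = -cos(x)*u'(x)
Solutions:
 u(x) = C1/cos(x)^4


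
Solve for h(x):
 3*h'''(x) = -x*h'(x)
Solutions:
 h(x) = C1 + Integral(C2*airyai(-3^(2/3)*x/3) + C3*airybi(-3^(2/3)*x/3), x)


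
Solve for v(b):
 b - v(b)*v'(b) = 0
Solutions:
 v(b) = -sqrt(C1 + b^2)
 v(b) = sqrt(C1 + b^2)


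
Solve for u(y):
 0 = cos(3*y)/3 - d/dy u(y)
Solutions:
 u(y) = C1 + sin(3*y)/9


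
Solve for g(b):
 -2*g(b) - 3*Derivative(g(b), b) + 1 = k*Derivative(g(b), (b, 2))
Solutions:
 g(b) = C1*exp(b*(sqrt(9 - 8*k) - 3)/(2*k)) + C2*exp(-b*(sqrt(9 - 8*k) + 3)/(2*k)) + 1/2


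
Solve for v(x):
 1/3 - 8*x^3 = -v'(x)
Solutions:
 v(x) = C1 + 2*x^4 - x/3


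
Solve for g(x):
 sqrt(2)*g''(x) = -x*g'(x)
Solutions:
 g(x) = C1 + C2*erf(2^(1/4)*x/2)


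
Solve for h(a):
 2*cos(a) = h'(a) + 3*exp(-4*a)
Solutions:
 h(a) = C1 + 2*sin(a) + 3*exp(-4*a)/4


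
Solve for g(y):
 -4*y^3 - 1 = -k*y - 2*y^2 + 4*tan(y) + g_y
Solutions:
 g(y) = C1 + k*y^2/2 - y^4 + 2*y^3/3 - y + 4*log(cos(y))


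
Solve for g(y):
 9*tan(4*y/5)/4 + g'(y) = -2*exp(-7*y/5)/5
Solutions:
 g(y) = C1 - 45*log(tan(4*y/5)^2 + 1)/32 + 2*exp(-7*y/5)/7


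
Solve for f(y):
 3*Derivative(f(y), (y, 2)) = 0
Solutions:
 f(y) = C1 + C2*y


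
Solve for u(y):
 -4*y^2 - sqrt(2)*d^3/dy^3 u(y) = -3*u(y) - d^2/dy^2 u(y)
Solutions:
 u(y) = C1*exp(y*(-2^(1/3)*(9*sqrt(166) + 82*sqrt(2))^(1/3) - 2^(2/3)/(9*sqrt(166) + 82*sqrt(2))^(1/3) + 2*sqrt(2))/12)*sin(2^(1/3)*sqrt(3)*y*(-(9*sqrt(166) + 82*sqrt(2))^(1/3) + 2^(1/3)/(9*sqrt(166) + 82*sqrt(2))^(1/3))/12) + C2*exp(y*(-2^(1/3)*(9*sqrt(166) + 82*sqrt(2))^(1/3) - 2^(2/3)/(9*sqrt(166) + 82*sqrt(2))^(1/3) + 2*sqrt(2))/12)*cos(2^(1/3)*sqrt(3)*y*(-(9*sqrt(166) + 82*sqrt(2))^(1/3) + 2^(1/3)/(9*sqrt(166) + 82*sqrt(2))^(1/3))/12) + C3*exp(y*(2^(2/3)/(9*sqrt(166) + 82*sqrt(2))^(1/3) + sqrt(2) + 2^(1/3)*(9*sqrt(166) + 82*sqrt(2))^(1/3))/6) + 4*y^2/3 - 8/9


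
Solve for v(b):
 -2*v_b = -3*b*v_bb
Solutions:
 v(b) = C1 + C2*b^(5/3)


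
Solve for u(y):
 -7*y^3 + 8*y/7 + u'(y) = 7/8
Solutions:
 u(y) = C1 + 7*y^4/4 - 4*y^2/7 + 7*y/8


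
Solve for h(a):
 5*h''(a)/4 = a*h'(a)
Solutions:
 h(a) = C1 + C2*erfi(sqrt(10)*a/5)


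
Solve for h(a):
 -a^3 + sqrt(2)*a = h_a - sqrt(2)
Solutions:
 h(a) = C1 - a^4/4 + sqrt(2)*a^2/2 + sqrt(2)*a


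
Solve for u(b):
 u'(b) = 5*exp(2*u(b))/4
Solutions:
 u(b) = log(-sqrt(-1/(C1 + 5*b))) + log(2)/2
 u(b) = log(-1/(C1 + 5*b))/2 + log(2)/2


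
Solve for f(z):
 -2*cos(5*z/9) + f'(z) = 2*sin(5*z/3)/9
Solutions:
 f(z) = C1 + 18*sin(5*z/9)/5 - 2*cos(5*z/3)/15


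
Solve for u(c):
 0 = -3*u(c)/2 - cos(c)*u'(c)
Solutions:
 u(c) = C1*(sin(c) - 1)^(3/4)/(sin(c) + 1)^(3/4)


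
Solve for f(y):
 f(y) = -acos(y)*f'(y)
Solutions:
 f(y) = C1*exp(-Integral(1/acos(y), y))


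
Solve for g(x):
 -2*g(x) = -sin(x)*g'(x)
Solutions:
 g(x) = C1*(cos(x) - 1)/(cos(x) + 1)


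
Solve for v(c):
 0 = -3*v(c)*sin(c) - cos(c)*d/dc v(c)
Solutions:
 v(c) = C1*cos(c)^3


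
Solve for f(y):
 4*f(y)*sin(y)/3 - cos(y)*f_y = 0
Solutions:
 f(y) = C1/cos(y)^(4/3)


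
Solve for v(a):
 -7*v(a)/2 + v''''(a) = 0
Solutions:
 v(a) = C1*exp(-2^(3/4)*7^(1/4)*a/2) + C2*exp(2^(3/4)*7^(1/4)*a/2) + C3*sin(2^(3/4)*7^(1/4)*a/2) + C4*cos(2^(3/4)*7^(1/4)*a/2)


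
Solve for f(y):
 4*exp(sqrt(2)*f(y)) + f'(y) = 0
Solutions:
 f(y) = sqrt(2)*(2*log(1/(C1 + 4*y)) - log(2))/4


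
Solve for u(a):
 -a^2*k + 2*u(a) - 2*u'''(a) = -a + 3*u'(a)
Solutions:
 u(a) = C1*exp(2^(1/3)*a*(-(2 + sqrt(6))^(1/3) + 2^(1/3)/(2 + sqrt(6))^(1/3))/4)*sin(2^(1/3)*sqrt(3)*a*(2^(1/3)/(2 + sqrt(6))^(1/3) + (2 + sqrt(6))^(1/3))/4) + C2*exp(2^(1/3)*a*(-(2 + sqrt(6))^(1/3) + 2^(1/3)/(2 + sqrt(6))^(1/3))/4)*cos(2^(1/3)*sqrt(3)*a*(2^(1/3)/(2 + sqrt(6))^(1/3) + (2 + sqrt(6))^(1/3))/4) + C3*exp(-2^(1/3)*a*(-(2 + sqrt(6))^(1/3) + 2^(1/3)/(2 + sqrt(6))^(1/3))/2) + a^2*k/2 + 3*a*k/2 - a/2 + 9*k/4 - 3/4


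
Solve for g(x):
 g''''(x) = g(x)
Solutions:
 g(x) = C1*exp(-x) + C2*exp(x) + C3*sin(x) + C4*cos(x)


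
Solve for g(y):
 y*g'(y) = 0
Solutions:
 g(y) = C1


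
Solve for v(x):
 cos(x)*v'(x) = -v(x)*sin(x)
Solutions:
 v(x) = C1*cos(x)


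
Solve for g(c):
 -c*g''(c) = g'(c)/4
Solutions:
 g(c) = C1 + C2*c^(3/4)


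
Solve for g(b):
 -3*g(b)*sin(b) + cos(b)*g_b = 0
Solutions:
 g(b) = C1/cos(b)^3


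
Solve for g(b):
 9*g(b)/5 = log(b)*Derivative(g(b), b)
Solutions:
 g(b) = C1*exp(9*li(b)/5)


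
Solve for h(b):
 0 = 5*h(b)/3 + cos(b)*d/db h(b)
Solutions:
 h(b) = C1*(sin(b) - 1)^(5/6)/(sin(b) + 1)^(5/6)


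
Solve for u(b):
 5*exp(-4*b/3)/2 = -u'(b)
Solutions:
 u(b) = C1 + 15*exp(-4*b/3)/8


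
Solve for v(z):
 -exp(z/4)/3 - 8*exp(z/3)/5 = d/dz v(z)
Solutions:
 v(z) = C1 - 4*exp(z/4)/3 - 24*exp(z/3)/5


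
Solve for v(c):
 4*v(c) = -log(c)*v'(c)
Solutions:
 v(c) = C1*exp(-4*li(c))


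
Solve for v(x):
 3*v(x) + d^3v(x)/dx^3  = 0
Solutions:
 v(x) = C3*exp(-3^(1/3)*x) + (C1*sin(3^(5/6)*x/2) + C2*cos(3^(5/6)*x/2))*exp(3^(1/3)*x/2)


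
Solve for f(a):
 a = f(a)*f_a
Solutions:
 f(a) = -sqrt(C1 + a^2)
 f(a) = sqrt(C1 + a^2)


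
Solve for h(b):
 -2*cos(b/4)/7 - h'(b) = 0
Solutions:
 h(b) = C1 - 8*sin(b/4)/7


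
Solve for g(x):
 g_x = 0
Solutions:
 g(x) = C1


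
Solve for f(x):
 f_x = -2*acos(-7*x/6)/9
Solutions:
 f(x) = C1 - 2*x*acos(-7*x/6)/9 - 2*sqrt(36 - 49*x^2)/63


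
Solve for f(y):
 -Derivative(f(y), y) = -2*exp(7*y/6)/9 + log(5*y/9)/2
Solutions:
 f(y) = C1 - y*log(y)/2 + y*(-log(5)/2 + 1/2 + log(3)) + 4*exp(7*y/6)/21


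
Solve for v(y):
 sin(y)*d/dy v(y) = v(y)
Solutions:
 v(y) = C1*sqrt(cos(y) - 1)/sqrt(cos(y) + 1)


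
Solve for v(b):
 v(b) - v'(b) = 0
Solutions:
 v(b) = C1*exp(b)


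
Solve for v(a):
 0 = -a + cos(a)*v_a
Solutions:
 v(a) = C1 + Integral(a/cos(a), a)


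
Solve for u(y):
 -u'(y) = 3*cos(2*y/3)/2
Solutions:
 u(y) = C1 - 9*sin(2*y/3)/4


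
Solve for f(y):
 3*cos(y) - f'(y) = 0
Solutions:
 f(y) = C1 + 3*sin(y)


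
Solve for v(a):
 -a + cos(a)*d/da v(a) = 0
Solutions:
 v(a) = C1 + Integral(a/cos(a), a)


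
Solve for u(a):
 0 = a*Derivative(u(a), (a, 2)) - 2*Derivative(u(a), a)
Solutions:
 u(a) = C1 + C2*a^3


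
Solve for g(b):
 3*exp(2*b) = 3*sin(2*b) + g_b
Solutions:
 g(b) = C1 + 3*exp(2*b)/2 + 3*cos(2*b)/2


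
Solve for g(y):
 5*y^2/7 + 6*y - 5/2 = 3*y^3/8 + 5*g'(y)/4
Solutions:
 g(y) = C1 - 3*y^4/40 + 4*y^3/21 + 12*y^2/5 - 2*y


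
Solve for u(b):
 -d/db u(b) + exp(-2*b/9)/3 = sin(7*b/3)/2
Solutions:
 u(b) = C1 + 3*cos(7*b/3)/14 - 3*exp(-2*b/9)/2


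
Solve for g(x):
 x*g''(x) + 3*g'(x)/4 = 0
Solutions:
 g(x) = C1 + C2*x^(1/4)


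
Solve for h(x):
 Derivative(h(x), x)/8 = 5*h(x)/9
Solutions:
 h(x) = C1*exp(40*x/9)


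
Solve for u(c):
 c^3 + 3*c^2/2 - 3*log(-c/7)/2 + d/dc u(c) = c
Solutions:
 u(c) = C1 - c^4/4 - c^3/2 + c^2/2 + 3*c*log(-c)/2 + 3*c*(-log(7) - 1)/2


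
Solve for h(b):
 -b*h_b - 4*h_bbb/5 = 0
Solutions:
 h(b) = C1 + Integral(C2*airyai(-10^(1/3)*b/2) + C3*airybi(-10^(1/3)*b/2), b)


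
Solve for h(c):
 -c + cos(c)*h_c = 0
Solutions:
 h(c) = C1 + Integral(c/cos(c), c)


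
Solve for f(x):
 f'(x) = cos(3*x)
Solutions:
 f(x) = C1 + sin(3*x)/3


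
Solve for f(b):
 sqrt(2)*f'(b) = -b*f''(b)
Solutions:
 f(b) = C1 + C2*b^(1 - sqrt(2))


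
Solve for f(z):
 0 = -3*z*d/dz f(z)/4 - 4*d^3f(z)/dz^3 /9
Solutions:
 f(z) = C1 + Integral(C2*airyai(-3*2^(2/3)*z/4) + C3*airybi(-3*2^(2/3)*z/4), z)


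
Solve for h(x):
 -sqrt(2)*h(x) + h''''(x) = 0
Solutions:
 h(x) = C1*exp(-2^(1/8)*x) + C2*exp(2^(1/8)*x) + C3*sin(2^(1/8)*x) + C4*cos(2^(1/8)*x)


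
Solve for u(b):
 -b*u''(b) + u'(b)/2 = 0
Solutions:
 u(b) = C1 + C2*b^(3/2)


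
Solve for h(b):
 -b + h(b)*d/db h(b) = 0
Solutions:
 h(b) = -sqrt(C1 + b^2)
 h(b) = sqrt(C1 + b^2)
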